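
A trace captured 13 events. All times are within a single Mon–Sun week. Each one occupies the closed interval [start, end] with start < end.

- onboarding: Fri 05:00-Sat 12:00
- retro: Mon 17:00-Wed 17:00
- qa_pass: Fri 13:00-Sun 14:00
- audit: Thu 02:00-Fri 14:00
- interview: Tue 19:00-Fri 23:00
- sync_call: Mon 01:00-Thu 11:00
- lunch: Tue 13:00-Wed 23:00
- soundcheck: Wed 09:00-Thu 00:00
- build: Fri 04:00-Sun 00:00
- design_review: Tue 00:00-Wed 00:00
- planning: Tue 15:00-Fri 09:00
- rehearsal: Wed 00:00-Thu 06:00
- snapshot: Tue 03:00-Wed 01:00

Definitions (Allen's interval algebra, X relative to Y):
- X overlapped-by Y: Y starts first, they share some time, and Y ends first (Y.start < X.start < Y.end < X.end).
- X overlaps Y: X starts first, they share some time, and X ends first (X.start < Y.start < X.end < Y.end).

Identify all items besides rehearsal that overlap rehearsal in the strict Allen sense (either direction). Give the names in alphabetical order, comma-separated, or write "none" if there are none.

audit, lunch, retro, snapshot

Target rehearsal = [Wed 00:00, Thu 06:00].
audit [Thu 02:00, Fri 14:00] → overlapped-by → yes.
build [Fri 04:00, Sun 00:00] → after → no.
design_review [Tue 00:00, Wed 00:00] → meets → no.
interview [Tue 19:00, Fri 23:00] → contains → no.
lunch [Tue 13:00, Wed 23:00] → overlaps → yes.
onboarding [Fri 05:00, Sat 12:00] → after → no.
planning [Tue 15:00, Fri 09:00] → contains → no.
qa_pass [Fri 13:00, Sun 14:00] → after → no.
retro [Mon 17:00, Wed 17:00] → overlaps → yes.
snapshot [Tue 03:00, Wed 01:00] → overlaps → yes.
soundcheck [Wed 09:00, Thu 00:00] → during → no.
sync_call [Mon 01:00, Thu 11:00] → contains → no.
Result: audit, lunch, retro, snapshot.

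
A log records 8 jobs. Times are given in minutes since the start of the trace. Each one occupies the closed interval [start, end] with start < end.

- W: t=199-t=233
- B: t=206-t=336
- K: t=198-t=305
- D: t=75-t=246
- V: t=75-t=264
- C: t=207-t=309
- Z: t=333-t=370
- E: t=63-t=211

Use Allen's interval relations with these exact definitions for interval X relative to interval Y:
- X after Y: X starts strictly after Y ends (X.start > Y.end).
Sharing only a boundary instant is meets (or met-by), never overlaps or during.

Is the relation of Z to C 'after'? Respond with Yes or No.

Z = [t=333, t=370], C = [t=207, t=309].
Actual relation of Z to C: after.
Asked whether 'after' holds → Yes.

Yes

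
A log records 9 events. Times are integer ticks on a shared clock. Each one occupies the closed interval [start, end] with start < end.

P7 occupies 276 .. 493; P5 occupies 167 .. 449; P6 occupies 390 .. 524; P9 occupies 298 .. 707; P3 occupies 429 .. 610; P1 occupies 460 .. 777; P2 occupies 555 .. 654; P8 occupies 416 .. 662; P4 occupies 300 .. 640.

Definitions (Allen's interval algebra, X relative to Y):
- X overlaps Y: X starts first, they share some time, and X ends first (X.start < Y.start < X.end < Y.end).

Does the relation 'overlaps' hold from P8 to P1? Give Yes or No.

Yes

P8 = [416, 662], P1 = [460, 777].
Actual relation of P8 to P1: overlaps.
Asked whether 'overlaps' holds → Yes.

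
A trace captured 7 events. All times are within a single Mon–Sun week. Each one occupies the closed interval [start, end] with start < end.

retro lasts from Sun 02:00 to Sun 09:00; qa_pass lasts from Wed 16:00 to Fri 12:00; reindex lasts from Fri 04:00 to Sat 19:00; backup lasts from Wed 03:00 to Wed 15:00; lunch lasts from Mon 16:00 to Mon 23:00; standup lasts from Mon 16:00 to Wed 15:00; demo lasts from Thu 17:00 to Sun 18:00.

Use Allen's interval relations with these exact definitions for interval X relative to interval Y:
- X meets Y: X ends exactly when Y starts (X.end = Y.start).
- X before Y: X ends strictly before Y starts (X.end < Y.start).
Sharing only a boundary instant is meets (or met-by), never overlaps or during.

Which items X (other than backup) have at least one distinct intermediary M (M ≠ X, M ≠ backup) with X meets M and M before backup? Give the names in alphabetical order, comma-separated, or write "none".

none

Target backup = [Wed 03:00, Wed 15:00].
Intermediaries M with M before backup: lunch.
Via lunch — items with X meets lunch: none.
Union: none.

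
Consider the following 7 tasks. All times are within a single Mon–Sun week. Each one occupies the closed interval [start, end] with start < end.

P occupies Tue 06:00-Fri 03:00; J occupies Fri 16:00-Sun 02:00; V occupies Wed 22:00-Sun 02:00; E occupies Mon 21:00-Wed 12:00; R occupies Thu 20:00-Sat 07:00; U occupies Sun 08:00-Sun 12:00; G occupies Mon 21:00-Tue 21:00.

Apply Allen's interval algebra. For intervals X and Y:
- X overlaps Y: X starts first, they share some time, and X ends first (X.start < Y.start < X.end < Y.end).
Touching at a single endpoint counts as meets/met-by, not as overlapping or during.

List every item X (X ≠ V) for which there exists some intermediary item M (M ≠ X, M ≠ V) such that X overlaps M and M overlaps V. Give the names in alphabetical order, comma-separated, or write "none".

E, G

Target V = [Wed 22:00, Sun 02:00].
Intermediaries M with M overlaps V: P.
Via P — items with X overlaps P: E, G.
Union: E, G.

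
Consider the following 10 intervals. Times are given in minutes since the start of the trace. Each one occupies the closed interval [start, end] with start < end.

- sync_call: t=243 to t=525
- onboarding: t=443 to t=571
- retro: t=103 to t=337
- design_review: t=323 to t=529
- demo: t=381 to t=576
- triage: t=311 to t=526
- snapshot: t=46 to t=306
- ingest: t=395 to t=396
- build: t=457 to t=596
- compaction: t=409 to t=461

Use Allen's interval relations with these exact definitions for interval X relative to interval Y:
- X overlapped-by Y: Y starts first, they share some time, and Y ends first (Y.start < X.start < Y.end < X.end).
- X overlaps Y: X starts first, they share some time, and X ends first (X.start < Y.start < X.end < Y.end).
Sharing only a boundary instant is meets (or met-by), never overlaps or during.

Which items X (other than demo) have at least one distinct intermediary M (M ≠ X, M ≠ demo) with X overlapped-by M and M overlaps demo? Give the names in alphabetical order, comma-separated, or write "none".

build, design_review, onboarding, triage

Target demo = [t=381, t=576].
Intermediaries M with M overlaps demo: design_review, sync_call, triage.
Via design_review — items with X overlapped-by design_review: build, onboarding.
Via sync_call — items with X overlapped-by sync_call: build, design_review, onboarding, triage.
Via triage — items with X overlapped-by triage: build, design_review, onboarding.
Union: build, design_review, onboarding, triage.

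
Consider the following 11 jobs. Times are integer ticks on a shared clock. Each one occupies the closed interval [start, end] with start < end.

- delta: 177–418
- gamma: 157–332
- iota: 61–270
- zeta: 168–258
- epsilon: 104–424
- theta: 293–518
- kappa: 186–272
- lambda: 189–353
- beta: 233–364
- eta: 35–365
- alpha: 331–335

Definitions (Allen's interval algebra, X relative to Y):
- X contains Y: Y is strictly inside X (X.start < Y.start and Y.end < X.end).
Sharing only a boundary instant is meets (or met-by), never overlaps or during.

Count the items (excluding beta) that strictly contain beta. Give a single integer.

3

Target beta = [233, 364].
alpha [331, 335] → during → no.
delta [177, 418] → contains → counts.
epsilon [104, 424] → contains → counts.
eta [35, 365] → contains → counts.
gamma [157, 332] → overlaps → no.
iota [61, 270] → overlaps → no.
kappa [186, 272] → overlaps → no.
lambda [189, 353] → overlaps → no.
theta [293, 518] → overlapped-by → no.
zeta [168, 258] → overlaps → no.
Total: 3.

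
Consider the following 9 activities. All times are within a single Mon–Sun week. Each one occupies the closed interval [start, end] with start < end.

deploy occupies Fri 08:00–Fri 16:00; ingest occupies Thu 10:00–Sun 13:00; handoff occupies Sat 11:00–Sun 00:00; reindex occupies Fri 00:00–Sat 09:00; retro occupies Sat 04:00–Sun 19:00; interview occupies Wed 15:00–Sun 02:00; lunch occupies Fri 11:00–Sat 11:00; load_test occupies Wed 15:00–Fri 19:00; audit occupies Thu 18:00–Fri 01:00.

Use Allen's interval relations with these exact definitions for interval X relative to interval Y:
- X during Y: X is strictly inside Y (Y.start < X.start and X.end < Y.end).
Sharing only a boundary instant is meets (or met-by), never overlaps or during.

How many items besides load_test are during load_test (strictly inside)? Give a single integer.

2

Target load_test = [Wed 15:00, Fri 19:00].
audit [Thu 18:00, Fri 01:00] → during → counts.
deploy [Fri 08:00, Fri 16:00] → during → counts.
handoff [Sat 11:00, Sun 00:00] → after → no.
ingest [Thu 10:00, Sun 13:00] → overlapped-by → no.
interview [Wed 15:00, Sun 02:00] → started-by → no.
lunch [Fri 11:00, Sat 11:00] → overlapped-by → no.
reindex [Fri 00:00, Sat 09:00] → overlapped-by → no.
retro [Sat 04:00, Sun 19:00] → after → no.
Total: 2.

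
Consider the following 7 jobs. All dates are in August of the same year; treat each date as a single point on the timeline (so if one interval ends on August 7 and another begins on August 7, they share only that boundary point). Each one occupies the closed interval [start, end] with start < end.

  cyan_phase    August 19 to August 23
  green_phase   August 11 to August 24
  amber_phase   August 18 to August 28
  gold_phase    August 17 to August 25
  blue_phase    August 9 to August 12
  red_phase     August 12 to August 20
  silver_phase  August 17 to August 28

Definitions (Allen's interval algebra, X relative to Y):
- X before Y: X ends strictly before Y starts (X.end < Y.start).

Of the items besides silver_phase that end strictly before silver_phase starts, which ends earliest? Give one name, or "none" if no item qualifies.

blue_phase

Target silver_phase = [August 17, August 28].
amber_phase [August 18, August 28] → finishes → excluded.
blue_phase [August 9, August 12] → before → candidate.
cyan_phase [August 19, August 23] → during → excluded.
gold_phase [August 17, August 25] → starts → excluded.
green_phase [August 11, August 24] → overlaps → excluded.
red_phase [August 12, August 20] → overlaps → excluded.
Among candidates, earliest end is August 12 → blue_phase.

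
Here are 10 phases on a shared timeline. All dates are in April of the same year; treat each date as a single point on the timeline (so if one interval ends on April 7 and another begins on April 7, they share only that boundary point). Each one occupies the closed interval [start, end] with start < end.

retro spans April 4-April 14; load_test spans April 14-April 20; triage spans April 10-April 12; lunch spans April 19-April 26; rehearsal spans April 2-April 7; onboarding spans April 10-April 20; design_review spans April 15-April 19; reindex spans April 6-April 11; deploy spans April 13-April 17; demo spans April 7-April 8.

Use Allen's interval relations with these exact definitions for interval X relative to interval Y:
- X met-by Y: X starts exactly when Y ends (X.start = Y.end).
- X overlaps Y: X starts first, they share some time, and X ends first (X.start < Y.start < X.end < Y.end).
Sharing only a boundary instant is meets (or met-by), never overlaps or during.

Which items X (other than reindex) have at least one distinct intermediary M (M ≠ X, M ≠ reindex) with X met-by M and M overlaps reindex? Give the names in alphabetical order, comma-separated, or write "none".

demo

Target reindex = [April 6, April 11].
Intermediaries M with M overlaps reindex: rehearsal.
Via rehearsal — items with X met-by rehearsal: demo.
Union: demo.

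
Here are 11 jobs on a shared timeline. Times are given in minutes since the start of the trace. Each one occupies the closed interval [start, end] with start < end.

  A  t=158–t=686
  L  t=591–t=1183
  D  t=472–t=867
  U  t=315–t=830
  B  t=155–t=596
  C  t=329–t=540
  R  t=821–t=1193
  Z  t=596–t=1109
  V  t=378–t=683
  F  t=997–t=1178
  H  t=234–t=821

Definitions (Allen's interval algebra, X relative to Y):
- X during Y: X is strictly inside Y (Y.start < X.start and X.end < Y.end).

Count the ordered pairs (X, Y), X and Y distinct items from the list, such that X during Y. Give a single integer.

10

Checking all 110 ordered pairs for relation 'during'; matching pairs in alphabetical order:
(C, A): C during A ✓
(C, B): C during B ✓
(C, H): C during H ✓
(C, U): C during U ✓
(F, L): F during L ✓
(F, R): F during R ✓
(V, A): V during A ✓
(V, H): V during H ✓
(V, U): V during U ✓
(Z, L): Z during L ✓
Count: 10.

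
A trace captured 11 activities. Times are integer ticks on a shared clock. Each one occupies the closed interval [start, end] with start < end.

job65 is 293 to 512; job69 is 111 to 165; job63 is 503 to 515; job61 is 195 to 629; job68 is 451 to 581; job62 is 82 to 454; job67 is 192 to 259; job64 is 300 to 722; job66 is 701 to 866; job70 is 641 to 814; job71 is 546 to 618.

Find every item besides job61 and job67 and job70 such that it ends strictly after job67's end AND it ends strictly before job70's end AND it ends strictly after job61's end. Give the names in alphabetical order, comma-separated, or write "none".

job64

Conditions: its end is strictly after job67's end (X.end > 259) AND its end is strictly before job70's end (X.end < 814) AND its end is strictly after job61's end (X.end > 629).
job62: end 454 > 259? ✓; end 454 < 814? ✓; end 454 > 629? ✗ → no.
job63: end 515 > 259? ✓; end 515 < 814? ✓; end 515 > 629? ✗ → no.
job64: end 722 > 259? ✓; end 722 < 814? ✓; end 722 > 629? ✓ → yes.
job65: end 512 > 259? ✓; end 512 < 814? ✓; end 512 > 629? ✗ → no.
job66: end 866 > 259? ✓; end 866 < 814? ✗; end 866 > 629? ✓ → no.
job68: end 581 > 259? ✓; end 581 < 814? ✓; end 581 > 629? ✗ → no.
job69: end 165 > 259? ✗; end 165 < 814? ✓; end 165 > 629? ✗ → no.
job71: end 618 > 259? ✓; end 618 < 814? ✓; end 618 > 629? ✗ → no.
Result: job64.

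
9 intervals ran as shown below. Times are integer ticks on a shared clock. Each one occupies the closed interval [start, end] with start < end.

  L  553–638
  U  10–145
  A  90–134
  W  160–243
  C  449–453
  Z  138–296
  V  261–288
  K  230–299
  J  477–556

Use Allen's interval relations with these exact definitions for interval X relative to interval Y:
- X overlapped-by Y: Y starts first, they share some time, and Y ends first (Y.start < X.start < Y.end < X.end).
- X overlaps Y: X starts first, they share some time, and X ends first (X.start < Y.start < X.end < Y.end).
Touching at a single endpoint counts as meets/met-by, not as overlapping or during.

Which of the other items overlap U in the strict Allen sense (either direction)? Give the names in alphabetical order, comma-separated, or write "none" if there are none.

Z

Target U = [10, 145].
A [90, 134] → during → no.
C [449, 453] → after → no.
J [477, 556] → after → no.
K [230, 299] → after → no.
L [553, 638] → after → no.
V [261, 288] → after → no.
W [160, 243] → after → no.
Z [138, 296] → overlapped-by → yes.
Result: Z.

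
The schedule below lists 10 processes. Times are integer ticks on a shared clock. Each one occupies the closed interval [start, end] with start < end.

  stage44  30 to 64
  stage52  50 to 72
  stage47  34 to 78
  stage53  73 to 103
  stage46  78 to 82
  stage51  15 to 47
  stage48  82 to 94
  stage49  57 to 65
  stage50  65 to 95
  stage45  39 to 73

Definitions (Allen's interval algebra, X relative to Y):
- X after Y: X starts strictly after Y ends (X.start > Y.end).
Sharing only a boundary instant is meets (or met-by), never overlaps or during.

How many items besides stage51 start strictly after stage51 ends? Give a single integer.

Target stage51 = [15, 47].
stage44 [30, 64] → overlapped-by → no.
stage45 [39, 73] → overlapped-by → no.
stage46 [78, 82] → after → counts.
stage47 [34, 78] → overlapped-by → no.
stage48 [82, 94] → after → counts.
stage49 [57, 65] → after → counts.
stage50 [65, 95] → after → counts.
stage52 [50, 72] → after → counts.
stage53 [73, 103] → after → counts.
Total: 6.

6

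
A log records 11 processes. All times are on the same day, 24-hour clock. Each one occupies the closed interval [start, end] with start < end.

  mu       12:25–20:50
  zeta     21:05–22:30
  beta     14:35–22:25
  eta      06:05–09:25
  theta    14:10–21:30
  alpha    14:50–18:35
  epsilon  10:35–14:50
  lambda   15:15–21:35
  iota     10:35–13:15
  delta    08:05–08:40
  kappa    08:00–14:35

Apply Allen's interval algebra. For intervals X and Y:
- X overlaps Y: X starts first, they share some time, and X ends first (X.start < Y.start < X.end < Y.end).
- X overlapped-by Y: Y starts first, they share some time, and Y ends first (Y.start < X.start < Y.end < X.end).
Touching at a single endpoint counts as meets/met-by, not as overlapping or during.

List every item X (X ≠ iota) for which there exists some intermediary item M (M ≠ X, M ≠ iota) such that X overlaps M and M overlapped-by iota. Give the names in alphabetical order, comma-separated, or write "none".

Target iota = [10:35, 13:15].
Intermediaries M with M overlapped-by iota: mu.
Via mu — items with X overlaps mu: epsilon, kappa.
Union: epsilon, kappa.

epsilon, kappa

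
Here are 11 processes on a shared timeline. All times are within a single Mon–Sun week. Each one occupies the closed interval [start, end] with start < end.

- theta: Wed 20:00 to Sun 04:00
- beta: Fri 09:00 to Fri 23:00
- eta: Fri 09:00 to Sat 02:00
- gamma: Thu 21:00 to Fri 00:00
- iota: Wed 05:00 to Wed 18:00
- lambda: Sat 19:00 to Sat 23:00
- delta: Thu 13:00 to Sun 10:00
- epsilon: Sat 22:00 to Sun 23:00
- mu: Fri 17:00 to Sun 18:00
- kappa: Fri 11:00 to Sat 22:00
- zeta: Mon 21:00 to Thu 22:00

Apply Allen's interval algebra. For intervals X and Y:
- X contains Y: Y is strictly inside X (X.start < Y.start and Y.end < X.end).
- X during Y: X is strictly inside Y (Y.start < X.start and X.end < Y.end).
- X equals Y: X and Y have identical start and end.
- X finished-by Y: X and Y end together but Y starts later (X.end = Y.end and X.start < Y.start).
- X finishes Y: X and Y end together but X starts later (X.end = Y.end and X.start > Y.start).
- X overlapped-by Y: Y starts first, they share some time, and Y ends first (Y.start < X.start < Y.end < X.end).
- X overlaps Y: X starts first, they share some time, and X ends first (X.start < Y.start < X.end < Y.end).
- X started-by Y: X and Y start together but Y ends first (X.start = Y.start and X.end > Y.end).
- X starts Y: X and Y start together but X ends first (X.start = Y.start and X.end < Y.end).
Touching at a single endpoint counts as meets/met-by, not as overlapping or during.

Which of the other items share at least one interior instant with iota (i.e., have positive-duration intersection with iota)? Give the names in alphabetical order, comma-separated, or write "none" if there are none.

zeta

Target iota = [Wed 05:00, Wed 18:00].
beta [Fri 09:00, Fri 23:00] → after → no.
delta [Thu 13:00, Sun 10:00] → after → no.
epsilon [Sat 22:00, Sun 23:00] → after → no.
eta [Fri 09:00, Sat 02:00] → after → no.
gamma [Thu 21:00, Fri 00:00] → after → no.
kappa [Fri 11:00, Sat 22:00] → after → no.
lambda [Sat 19:00, Sat 23:00] → after → no.
mu [Fri 17:00, Sun 18:00] → after → no.
theta [Wed 20:00, Sun 04:00] → after → no.
zeta [Mon 21:00, Thu 22:00] → contains → yes.
Result: zeta.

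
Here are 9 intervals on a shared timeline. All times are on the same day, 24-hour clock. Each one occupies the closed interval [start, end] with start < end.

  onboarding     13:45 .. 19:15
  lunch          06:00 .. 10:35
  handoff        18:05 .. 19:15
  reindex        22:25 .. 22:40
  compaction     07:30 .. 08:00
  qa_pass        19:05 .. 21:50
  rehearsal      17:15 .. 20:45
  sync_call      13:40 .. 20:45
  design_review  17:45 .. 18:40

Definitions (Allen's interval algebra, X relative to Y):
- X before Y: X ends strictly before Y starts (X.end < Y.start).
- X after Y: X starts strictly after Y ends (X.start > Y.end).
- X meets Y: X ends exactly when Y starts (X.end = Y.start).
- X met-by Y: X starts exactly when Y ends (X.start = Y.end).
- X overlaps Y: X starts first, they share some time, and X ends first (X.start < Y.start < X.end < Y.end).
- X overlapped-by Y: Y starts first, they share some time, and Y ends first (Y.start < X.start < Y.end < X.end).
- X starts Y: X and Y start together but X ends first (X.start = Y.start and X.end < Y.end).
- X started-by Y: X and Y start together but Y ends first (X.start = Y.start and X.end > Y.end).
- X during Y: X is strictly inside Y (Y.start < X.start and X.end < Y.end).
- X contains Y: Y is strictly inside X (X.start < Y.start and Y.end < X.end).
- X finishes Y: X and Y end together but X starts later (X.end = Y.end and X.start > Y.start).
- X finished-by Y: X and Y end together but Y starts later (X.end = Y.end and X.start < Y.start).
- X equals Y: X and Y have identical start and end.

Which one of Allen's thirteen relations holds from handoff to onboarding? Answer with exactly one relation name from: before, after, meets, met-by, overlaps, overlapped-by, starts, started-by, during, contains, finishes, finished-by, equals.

handoff = [18:05, 19:15]; onboarding = [13:45, 19:15].
Compare endpoints: handoff.start > onboarding.start, handoff.start < onboarding.end, handoff.end > onboarding.start, handoff.end = onboarding.end.
That pattern is 'finishes'.

finishes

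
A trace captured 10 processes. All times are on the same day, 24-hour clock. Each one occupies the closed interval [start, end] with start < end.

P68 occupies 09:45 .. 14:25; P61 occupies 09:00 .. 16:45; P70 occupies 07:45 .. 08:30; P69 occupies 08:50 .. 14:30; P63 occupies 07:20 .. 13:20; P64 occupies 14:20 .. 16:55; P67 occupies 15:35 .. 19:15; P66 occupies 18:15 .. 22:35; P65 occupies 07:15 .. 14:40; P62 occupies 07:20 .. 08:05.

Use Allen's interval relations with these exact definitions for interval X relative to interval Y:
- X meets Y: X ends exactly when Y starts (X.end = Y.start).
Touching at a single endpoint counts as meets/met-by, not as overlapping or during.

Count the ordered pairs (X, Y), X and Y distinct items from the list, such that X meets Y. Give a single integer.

Checking all 90 ordered pairs for relation 'meets'; matching pairs in alphabetical order:
No pair satisfies it.
Count: 0.

0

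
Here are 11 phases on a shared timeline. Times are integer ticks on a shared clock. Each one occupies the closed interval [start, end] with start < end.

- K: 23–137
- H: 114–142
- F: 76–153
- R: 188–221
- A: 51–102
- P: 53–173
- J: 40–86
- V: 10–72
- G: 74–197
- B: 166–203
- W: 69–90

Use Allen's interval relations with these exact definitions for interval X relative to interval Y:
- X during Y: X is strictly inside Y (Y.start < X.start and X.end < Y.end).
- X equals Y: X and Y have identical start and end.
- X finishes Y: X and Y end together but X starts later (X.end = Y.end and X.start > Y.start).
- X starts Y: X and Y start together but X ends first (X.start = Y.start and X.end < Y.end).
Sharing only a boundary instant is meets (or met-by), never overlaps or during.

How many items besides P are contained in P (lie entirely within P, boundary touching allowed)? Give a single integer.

Target P = [53, 173].
A [51, 102] → overlaps → no.
B [166, 203] → overlapped-by → no.
F [76, 153] → during → counts.
G [74, 197] → overlapped-by → no.
H [114, 142] → during → counts.
J [40, 86] → overlaps → no.
K [23, 137] → overlaps → no.
R [188, 221] → after → no.
V [10, 72] → overlaps → no.
W [69, 90] → during → counts.
Total: 3.

3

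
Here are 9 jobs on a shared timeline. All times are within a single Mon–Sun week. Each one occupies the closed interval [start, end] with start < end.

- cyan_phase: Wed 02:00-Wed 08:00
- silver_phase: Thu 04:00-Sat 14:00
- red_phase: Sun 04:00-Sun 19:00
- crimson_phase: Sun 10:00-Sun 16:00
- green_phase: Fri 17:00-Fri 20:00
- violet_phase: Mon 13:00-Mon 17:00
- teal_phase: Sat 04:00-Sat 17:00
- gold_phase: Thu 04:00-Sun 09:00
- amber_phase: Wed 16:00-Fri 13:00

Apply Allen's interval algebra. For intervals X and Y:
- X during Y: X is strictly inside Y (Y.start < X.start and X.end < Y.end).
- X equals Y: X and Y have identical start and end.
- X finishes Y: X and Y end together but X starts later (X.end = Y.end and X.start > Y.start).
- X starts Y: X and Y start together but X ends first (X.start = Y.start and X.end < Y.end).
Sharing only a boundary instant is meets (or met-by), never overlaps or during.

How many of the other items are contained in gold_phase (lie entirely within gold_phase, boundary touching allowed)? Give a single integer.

Target gold_phase = [Thu 04:00, Sun 09:00].
amber_phase [Wed 16:00, Fri 13:00] → overlaps → no.
crimson_phase [Sun 10:00, Sun 16:00] → after → no.
cyan_phase [Wed 02:00, Wed 08:00] → before → no.
green_phase [Fri 17:00, Fri 20:00] → during → counts.
red_phase [Sun 04:00, Sun 19:00] → overlapped-by → no.
silver_phase [Thu 04:00, Sat 14:00] → starts → counts.
teal_phase [Sat 04:00, Sat 17:00] → during → counts.
violet_phase [Mon 13:00, Mon 17:00] → before → no.
Total: 3.

3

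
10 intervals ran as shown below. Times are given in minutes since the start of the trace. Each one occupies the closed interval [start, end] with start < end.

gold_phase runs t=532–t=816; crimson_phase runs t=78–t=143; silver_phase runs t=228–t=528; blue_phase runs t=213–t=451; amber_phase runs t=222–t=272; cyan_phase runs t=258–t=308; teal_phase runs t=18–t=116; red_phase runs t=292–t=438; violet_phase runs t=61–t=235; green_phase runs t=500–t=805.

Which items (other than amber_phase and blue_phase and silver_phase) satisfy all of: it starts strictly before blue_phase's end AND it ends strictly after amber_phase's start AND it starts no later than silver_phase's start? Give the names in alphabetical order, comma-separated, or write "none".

Conditions: its start is strictly before blue_phase's end (X.start < t=451) AND its end is strictly after amber_phase's start (X.end > t=222) AND its start is no later than silver_phase's start (X.start <= t=228).
crimson_phase: start t=78 < t=451? ✓; end t=143 > t=222? ✗; start t=78 <= t=228? ✓ → no.
cyan_phase: start t=258 < t=451? ✓; end t=308 > t=222? ✓; start t=258 <= t=228? ✗ → no.
gold_phase: start t=532 < t=451? ✗; end t=816 > t=222? ✓; start t=532 <= t=228? ✗ → no.
green_phase: start t=500 < t=451? ✗; end t=805 > t=222? ✓; start t=500 <= t=228? ✗ → no.
red_phase: start t=292 < t=451? ✓; end t=438 > t=222? ✓; start t=292 <= t=228? ✗ → no.
teal_phase: start t=18 < t=451? ✓; end t=116 > t=222? ✗; start t=18 <= t=228? ✓ → no.
violet_phase: start t=61 < t=451? ✓; end t=235 > t=222? ✓; start t=61 <= t=228? ✓ → yes.
Result: violet_phase.

violet_phase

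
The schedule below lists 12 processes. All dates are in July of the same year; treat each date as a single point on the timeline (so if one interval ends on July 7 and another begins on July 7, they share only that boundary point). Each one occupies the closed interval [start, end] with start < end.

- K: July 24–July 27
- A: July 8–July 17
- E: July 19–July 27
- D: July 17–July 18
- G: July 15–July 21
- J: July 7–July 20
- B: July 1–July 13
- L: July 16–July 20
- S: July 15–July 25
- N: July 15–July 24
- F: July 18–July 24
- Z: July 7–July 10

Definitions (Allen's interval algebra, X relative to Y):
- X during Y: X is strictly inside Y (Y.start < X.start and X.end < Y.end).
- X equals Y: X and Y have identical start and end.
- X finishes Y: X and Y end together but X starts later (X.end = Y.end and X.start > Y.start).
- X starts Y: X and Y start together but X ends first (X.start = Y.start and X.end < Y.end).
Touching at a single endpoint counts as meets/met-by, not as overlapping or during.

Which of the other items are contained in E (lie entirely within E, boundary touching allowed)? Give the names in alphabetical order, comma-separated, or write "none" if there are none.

K

Target E = [July 19, July 27].
A [July 8, July 17] → before → no.
B [July 1, July 13] → before → no.
D [July 17, July 18] → before → no.
F [July 18, July 24] → overlaps → no.
G [July 15, July 21] → overlaps → no.
J [July 7, July 20] → overlaps → no.
K [July 24, July 27] → finishes → yes.
L [July 16, July 20] → overlaps → no.
N [July 15, July 24] → overlaps → no.
S [July 15, July 25] → overlaps → no.
Z [July 7, July 10] → before → no.
Result: K.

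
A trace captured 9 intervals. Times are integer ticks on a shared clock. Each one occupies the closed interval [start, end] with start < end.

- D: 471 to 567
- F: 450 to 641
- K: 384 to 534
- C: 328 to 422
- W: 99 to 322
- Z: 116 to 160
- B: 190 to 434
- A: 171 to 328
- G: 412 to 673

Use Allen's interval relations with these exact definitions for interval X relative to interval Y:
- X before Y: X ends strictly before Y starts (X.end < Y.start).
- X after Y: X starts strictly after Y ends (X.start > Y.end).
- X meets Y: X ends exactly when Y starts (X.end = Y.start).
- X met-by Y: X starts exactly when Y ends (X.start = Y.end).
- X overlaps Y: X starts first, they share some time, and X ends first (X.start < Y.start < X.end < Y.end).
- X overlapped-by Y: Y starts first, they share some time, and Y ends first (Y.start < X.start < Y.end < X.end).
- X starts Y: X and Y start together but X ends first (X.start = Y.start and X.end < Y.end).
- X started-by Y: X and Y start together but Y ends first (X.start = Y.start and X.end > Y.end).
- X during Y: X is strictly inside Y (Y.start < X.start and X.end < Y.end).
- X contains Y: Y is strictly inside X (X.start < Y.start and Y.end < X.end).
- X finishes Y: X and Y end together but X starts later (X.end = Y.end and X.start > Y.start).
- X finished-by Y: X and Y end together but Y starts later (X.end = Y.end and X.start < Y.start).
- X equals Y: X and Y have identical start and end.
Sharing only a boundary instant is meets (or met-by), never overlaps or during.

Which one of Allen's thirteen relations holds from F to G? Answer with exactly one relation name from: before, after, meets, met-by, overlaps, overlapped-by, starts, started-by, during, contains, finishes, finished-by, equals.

during

F = [450, 641]; G = [412, 673].
Compare endpoints: F.start > G.start, F.start < G.end, F.end > G.start, F.end < G.end.
That pattern is 'during'.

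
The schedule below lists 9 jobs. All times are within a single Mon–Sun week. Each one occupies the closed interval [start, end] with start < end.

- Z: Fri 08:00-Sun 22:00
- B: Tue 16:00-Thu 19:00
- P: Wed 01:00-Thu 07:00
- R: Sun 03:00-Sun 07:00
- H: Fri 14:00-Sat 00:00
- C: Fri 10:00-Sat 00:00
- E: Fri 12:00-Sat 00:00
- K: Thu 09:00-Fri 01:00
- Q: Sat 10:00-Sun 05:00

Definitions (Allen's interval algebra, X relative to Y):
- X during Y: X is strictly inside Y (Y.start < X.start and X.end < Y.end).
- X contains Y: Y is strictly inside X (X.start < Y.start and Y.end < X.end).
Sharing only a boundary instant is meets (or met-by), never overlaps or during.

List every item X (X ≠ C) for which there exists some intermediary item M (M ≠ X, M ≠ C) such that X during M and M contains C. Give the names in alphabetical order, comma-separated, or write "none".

E, H, Q, R

Target C = [Fri 10:00, Sat 00:00].
Intermediaries M with M contains C: Z.
Via Z — items with X during Z: E, H, Q, R.
Union: E, H, Q, R.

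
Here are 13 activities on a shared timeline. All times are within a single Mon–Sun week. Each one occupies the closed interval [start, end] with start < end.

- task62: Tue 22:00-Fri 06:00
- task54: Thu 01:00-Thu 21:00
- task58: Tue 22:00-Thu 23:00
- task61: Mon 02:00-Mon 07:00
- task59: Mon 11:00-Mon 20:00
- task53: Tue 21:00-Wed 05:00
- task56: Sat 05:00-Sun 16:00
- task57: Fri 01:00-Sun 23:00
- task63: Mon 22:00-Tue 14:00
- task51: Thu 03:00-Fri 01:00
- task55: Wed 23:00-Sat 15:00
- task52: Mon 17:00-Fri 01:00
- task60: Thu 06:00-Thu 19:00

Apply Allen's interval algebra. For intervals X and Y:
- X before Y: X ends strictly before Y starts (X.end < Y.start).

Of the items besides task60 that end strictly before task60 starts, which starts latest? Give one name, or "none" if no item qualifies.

Target task60 = [Thu 06:00, Thu 19:00].
task51 [Thu 03:00, Fri 01:00] → contains → excluded.
task52 [Mon 17:00, Fri 01:00] → contains → excluded.
task53 [Tue 21:00, Wed 05:00] → before → candidate.
task54 [Thu 01:00, Thu 21:00] → contains → excluded.
task55 [Wed 23:00, Sat 15:00] → contains → excluded.
task56 [Sat 05:00, Sun 16:00] → after → excluded.
task57 [Fri 01:00, Sun 23:00] → after → excluded.
task58 [Tue 22:00, Thu 23:00] → contains → excluded.
task59 [Mon 11:00, Mon 20:00] → before → candidate.
task61 [Mon 02:00, Mon 07:00] → before → candidate.
task62 [Tue 22:00, Fri 06:00] → contains → excluded.
task63 [Mon 22:00, Tue 14:00] → before → candidate.
Among candidates, latest start is Tue 21:00 → task53.

task53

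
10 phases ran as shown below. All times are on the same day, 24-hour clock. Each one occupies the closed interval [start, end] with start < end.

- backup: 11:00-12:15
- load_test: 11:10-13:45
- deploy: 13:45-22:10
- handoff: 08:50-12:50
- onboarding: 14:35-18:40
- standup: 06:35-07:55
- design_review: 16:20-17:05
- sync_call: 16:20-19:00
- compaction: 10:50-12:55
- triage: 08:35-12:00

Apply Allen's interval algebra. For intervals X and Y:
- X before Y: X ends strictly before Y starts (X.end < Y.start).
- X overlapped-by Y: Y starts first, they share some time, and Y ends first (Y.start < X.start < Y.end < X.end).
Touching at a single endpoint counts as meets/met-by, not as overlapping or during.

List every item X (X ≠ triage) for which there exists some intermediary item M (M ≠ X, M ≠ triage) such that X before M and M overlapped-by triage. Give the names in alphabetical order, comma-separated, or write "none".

Target triage = [08:35, 12:00].
Intermediaries M with M overlapped-by triage: backup, compaction, handoff, load_test.
Via backup — items with X before backup: standup.
Via compaction — items with X before compaction: standup.
Via handoff — items with X before handoff: standup.
Via load_test — items with X before load_test: standup.
Union: standup.

standup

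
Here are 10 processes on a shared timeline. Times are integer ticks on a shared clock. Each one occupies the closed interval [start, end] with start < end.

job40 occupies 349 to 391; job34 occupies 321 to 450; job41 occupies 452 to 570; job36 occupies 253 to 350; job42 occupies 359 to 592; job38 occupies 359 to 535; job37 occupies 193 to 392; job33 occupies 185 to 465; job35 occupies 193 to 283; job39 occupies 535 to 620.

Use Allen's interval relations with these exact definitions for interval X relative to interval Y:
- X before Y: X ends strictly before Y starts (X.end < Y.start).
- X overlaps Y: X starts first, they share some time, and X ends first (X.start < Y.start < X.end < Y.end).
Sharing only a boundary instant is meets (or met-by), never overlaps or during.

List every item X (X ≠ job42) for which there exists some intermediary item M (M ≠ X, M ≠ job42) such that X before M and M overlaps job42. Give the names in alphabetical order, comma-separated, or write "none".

job35

Target job42 = [359, 592].
Intermediaries M with M overlaps job42: job33, job34, job37, job40.
Via job33 — items with X before job33: none.
Via job34 — items with X before job34: job35.
Via job37 — items with X before job37: none.
Via job40 — items with X before job40: job35.
Union: job35.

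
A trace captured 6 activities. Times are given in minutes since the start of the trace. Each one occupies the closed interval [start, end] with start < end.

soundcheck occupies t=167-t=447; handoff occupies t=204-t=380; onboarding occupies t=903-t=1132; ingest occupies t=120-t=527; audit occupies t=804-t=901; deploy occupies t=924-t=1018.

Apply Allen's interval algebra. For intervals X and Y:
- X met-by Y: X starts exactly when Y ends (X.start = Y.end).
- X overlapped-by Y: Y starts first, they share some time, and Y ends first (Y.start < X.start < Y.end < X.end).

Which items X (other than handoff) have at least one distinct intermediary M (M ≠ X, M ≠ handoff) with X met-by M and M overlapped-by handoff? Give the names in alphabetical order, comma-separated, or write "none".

Target handoff = [t=204, t=380].
Intermediaries M with M overlapped-by handoff: none.
Union: none.

none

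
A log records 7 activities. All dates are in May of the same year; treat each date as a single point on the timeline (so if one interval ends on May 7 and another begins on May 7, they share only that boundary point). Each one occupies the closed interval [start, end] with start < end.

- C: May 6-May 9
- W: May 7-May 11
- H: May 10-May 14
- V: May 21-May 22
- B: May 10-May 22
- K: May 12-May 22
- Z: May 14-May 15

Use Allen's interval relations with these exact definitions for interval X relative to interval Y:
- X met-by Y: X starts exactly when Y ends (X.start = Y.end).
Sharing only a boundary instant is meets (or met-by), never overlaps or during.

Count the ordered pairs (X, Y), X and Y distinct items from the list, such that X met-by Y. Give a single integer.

Checking all 42 ordered pairs for relation 'met-by'; matching pairs in alphabetical order:
(Z, H): Z met-by H ✓
Count: 1.

1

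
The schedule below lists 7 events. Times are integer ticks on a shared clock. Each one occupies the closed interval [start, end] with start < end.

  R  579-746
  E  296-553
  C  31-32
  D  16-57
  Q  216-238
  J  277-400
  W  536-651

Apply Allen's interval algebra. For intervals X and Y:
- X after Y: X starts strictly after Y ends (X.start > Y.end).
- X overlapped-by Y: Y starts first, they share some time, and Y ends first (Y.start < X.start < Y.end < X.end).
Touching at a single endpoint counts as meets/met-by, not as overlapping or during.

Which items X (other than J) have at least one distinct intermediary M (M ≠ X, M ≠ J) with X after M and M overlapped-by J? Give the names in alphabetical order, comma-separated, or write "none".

Target J = [277, 400].
Intermediaries M with M overlapped-by J: E.
Via E — items with X after E: R.
Union: R.

R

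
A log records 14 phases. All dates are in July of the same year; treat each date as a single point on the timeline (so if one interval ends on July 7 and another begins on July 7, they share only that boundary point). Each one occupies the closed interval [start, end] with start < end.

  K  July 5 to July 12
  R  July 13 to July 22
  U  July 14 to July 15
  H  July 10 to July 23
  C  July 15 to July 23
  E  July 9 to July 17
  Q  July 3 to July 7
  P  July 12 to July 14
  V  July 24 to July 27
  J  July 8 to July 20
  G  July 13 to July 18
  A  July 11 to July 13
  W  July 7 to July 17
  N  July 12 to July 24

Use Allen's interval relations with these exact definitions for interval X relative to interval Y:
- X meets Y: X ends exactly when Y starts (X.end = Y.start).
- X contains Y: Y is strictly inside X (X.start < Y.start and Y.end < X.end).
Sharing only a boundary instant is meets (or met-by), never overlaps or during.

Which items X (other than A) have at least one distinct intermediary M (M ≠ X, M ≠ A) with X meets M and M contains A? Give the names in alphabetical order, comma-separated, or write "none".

Target A = [July 11, July 13].
Intermediaries M with M contains A: E, H, J, W.
Via E — items with X meets E: none.
Via H — items with X meets H: none.
Via J — items with X meets J: none.
Via W — items with X meets W: Q.
Union: Q.

Q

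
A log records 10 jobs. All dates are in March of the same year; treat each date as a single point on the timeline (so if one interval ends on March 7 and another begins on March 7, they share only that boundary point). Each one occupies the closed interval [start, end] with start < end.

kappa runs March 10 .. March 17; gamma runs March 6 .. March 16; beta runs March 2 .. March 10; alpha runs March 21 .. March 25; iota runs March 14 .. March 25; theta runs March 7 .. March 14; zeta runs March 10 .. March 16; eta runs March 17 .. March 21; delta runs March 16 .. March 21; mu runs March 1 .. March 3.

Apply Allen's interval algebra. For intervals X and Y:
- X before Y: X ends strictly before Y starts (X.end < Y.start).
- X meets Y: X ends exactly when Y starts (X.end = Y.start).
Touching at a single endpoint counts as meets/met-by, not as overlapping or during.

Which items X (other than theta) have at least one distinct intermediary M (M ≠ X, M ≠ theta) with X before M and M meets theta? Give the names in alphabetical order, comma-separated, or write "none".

Target theta = [March 7, March 14].
Intermediaries M with M meets theta: none.
Union: none.

none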